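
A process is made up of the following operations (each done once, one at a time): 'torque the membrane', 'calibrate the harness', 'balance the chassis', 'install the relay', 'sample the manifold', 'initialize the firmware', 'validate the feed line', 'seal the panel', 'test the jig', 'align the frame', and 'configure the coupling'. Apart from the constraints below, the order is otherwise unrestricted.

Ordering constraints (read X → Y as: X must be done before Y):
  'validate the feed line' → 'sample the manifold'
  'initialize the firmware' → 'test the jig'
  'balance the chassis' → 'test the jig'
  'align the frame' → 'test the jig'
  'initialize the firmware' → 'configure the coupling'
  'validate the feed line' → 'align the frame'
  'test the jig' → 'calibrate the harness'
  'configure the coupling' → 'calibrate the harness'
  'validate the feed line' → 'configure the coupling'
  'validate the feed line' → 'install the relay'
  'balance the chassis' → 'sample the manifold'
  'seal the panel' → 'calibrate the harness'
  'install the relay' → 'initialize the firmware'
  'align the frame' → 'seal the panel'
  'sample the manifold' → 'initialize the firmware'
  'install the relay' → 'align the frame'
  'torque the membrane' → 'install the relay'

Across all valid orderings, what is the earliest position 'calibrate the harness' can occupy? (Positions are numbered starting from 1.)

11

Every operation that must precede 'calibrate the harness' has to come before it. Tracing all chains that end at 'calibrate the harness', those operations are: 'torque the membrane', 'balance the chassis', 'install the relay', 'sample the manifold', 'initialize the firmware', 'validate the feed line', 'seal the panel', 'test the jig', 'align the frame', 'configure the coupling' — 10 in total.
With 10 mandatory predecessors, the earliest 'calibrate the harness' can sit is position 10+1 = 11, and placing just those 10 first achieves it.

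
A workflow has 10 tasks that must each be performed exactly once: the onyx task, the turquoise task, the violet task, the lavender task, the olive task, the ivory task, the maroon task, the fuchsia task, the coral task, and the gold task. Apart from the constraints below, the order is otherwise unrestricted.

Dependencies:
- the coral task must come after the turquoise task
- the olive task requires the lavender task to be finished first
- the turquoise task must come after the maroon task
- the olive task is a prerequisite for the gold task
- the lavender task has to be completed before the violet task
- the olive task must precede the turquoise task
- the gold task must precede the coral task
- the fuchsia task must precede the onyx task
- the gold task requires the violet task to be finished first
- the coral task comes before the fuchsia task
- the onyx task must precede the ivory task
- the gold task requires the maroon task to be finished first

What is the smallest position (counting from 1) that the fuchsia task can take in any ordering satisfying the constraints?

The tasks that are forced before the fuchsia task, directly or transitively, are the turquoise task, the violet task, the lavender task, the olive task, the maroon task, the coral task, the gold task. That's 7 tasks.
So at minimum 7 tasks come before the fuchsia task, putting the fuchsia task no earlier than position 8. That position is achievable by scheduling exactly those predecessors first.

8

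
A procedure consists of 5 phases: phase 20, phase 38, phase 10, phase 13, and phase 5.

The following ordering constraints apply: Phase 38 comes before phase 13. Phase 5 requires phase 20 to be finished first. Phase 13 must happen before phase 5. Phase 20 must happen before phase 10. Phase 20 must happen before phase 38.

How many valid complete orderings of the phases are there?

Only phase 20 has no prerequisites, so it must go first.
Counting all ways to extend the partial order to a total order gives 4.

4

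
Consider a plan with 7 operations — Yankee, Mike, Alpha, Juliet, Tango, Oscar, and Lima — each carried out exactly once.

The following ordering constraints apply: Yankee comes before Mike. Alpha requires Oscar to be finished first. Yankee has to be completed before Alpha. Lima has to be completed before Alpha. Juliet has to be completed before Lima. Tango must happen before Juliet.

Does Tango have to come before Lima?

Yes

Following the dependencies: Tango → Juliet → Lima.
Hence Tango necessarily comes before Lima.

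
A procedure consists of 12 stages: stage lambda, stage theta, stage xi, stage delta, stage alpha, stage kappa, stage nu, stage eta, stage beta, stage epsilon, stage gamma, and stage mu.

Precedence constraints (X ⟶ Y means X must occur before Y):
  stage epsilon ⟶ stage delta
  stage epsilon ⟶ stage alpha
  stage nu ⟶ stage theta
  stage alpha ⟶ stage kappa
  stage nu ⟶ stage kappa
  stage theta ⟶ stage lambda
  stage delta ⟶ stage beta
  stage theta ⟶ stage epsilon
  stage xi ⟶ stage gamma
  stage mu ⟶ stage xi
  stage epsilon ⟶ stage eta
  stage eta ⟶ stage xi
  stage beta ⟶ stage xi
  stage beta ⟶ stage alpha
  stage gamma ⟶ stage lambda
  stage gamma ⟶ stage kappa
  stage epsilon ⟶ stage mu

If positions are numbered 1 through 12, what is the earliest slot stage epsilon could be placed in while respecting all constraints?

The stages that are forced before stage epsilon, directly or transitively, are stage theta, stage nu. That's 2 stages.
So at minimum 2 stages come before stage epsilon, putting stage epsilon no earlier than position 3. That position is achievable by scheduling exactly those predecessors first.

3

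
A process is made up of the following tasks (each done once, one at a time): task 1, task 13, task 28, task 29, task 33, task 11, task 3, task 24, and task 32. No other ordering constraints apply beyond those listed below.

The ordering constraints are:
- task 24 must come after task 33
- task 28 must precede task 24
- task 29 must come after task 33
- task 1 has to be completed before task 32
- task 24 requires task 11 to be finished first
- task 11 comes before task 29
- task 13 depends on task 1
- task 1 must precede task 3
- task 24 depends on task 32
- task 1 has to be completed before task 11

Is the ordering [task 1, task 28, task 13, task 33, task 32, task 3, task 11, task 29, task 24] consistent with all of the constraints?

Going through the constraints one by one, each required predecessor appears earlier in the sequence than its dependent — e.g. task 28 (position 2) is before task 24 (position 9), as required.

Yes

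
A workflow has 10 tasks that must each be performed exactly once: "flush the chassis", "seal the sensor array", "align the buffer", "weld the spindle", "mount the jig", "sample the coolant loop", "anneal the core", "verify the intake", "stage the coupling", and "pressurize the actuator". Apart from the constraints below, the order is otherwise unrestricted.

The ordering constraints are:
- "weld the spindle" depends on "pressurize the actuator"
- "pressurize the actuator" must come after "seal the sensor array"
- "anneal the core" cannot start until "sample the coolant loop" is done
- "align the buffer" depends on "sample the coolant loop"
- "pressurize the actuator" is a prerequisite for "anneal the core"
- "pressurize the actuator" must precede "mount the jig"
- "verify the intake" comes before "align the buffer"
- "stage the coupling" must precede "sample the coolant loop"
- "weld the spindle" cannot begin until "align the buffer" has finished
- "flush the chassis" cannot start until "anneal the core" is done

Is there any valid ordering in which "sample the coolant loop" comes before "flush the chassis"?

Yes

Every valid ordering already has "sample the coolant loop" before "flush the chassis" (the constraints require it), so in particular at least one does.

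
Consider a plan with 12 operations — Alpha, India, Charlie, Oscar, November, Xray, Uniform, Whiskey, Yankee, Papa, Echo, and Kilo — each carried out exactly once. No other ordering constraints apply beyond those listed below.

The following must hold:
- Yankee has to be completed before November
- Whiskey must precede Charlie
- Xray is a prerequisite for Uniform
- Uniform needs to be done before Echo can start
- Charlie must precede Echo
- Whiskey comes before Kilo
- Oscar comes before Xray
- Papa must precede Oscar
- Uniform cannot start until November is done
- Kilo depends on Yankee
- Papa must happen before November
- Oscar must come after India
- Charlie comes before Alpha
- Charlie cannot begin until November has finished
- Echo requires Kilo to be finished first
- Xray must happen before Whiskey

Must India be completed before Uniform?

Tracing the constraints gives a chain: India → Oscar → Xray → Uniform.
Hence India necessarily comes before Uniform.

Yes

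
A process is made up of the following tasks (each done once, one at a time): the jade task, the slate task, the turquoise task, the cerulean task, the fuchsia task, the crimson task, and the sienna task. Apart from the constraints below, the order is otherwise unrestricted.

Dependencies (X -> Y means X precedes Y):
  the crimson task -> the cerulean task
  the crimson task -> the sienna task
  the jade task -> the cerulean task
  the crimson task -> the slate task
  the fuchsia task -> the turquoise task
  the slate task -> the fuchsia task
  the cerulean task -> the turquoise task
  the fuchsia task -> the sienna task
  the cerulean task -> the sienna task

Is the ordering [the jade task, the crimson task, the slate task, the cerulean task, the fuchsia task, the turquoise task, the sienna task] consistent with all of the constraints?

Checking each listed constraint against this order: for instance, the crimson task is in position 2 and the sienna task in position 7, so that constraint holds — and the remaining constraints check out the same way.

Yes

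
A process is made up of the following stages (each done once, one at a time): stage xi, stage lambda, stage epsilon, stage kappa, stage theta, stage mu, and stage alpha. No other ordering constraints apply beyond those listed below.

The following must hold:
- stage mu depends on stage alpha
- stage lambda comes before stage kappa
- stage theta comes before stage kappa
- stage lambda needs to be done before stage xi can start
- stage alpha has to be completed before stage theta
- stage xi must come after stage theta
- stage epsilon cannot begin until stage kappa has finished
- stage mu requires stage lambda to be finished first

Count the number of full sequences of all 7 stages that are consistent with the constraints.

The stages with no prerequisites are stage lambda, stage alpha; any of them can be placed first.
Enumerating by repeatedly choosing an available stage (one whose prerequisites are all placed) gives 42 distinct complete orderings.

42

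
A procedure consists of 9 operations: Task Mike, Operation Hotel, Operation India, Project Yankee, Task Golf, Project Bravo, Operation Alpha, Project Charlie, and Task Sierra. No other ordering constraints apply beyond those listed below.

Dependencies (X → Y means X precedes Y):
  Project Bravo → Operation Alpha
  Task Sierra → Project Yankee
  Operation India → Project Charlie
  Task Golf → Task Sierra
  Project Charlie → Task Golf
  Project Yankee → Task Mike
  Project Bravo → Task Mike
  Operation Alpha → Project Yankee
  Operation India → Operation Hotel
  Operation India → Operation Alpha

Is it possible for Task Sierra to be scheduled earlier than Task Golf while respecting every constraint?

No

There is a dependency chain Task Golf → Task Sierra, so Task Sierra always comes after Task Golf.
Hence Task Sierra can never be scheduled before Task Golf.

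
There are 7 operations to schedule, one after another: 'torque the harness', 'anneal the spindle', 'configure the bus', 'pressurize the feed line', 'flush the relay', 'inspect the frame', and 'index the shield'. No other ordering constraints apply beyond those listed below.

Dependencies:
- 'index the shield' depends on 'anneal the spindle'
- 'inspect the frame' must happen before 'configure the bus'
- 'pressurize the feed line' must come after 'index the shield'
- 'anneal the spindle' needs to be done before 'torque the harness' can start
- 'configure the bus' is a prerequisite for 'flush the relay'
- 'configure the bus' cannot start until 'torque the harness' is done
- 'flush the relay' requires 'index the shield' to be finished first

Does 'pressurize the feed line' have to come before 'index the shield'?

The constraints actually force 'index the shield' before 'pressurize the feed line' (via 'index the shield' → 'pressurize the feed line'), not the other way around.
So 'pressurize the feed line' never precedes 'index the shield'.

No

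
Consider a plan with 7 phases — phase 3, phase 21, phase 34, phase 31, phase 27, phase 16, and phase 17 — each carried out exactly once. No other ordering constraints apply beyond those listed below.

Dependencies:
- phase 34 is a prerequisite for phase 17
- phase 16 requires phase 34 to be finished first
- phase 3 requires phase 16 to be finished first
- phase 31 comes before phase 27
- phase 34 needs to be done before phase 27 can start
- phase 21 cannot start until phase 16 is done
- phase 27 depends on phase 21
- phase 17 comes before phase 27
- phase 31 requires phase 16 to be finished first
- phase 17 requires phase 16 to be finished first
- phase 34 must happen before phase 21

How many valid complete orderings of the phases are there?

Only phase 34 has no prerequisites, so it must go first.
Systematically extending each partial ordering one phase at a time and counting, there are 30 complete orderings.

30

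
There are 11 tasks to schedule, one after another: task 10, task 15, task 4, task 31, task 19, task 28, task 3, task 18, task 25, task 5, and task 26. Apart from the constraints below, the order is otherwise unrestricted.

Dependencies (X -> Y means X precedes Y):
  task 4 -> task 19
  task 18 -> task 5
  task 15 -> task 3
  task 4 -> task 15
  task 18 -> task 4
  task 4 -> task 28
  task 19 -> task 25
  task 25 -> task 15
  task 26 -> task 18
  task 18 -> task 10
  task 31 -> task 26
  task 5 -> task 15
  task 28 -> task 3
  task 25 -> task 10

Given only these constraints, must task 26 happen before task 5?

Yes

Chaining the stated constraints: task 26 → task 18 → task 5.
Hence task 26 necessarily comes before task 5.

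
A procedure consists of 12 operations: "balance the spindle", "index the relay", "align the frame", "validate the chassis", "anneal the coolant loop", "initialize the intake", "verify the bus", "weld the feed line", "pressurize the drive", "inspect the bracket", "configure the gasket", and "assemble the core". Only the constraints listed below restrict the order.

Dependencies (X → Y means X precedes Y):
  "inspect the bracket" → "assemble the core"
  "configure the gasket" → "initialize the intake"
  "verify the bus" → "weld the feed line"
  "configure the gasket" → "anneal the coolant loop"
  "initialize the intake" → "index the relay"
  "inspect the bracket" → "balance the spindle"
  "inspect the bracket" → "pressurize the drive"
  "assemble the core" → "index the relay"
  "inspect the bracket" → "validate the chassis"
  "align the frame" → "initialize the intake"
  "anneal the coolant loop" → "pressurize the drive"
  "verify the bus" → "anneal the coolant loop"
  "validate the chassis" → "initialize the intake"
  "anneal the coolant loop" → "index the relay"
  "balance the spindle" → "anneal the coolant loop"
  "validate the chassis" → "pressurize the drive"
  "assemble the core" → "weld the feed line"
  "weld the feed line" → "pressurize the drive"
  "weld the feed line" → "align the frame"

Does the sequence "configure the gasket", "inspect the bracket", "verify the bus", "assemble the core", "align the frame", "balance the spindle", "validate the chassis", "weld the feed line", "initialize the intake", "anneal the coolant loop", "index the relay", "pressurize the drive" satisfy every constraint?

No

The sequence places "align the frame" ahead of "weld the feed line".
That contradicts the constraint that "weld the feed line" must precede "align the frame".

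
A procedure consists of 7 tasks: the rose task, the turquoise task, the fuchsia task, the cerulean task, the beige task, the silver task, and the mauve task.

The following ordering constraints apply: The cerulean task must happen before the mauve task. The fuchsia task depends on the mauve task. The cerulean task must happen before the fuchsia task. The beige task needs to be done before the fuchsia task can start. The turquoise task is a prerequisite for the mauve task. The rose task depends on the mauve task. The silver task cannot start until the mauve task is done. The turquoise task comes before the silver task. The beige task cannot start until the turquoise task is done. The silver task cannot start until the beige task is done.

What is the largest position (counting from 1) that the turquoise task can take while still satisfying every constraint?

The tasks that are forced after the turquoise task, directly or by a chain of constraints, are the rose task, the fuchsia task, the beige task, the silver task, the mauve task. That's 5 tasks.
So at least 5 tasks follow the turquoise task, putting the turquoise task no later than position 2. That position is achievable by scheduling everything else first.

2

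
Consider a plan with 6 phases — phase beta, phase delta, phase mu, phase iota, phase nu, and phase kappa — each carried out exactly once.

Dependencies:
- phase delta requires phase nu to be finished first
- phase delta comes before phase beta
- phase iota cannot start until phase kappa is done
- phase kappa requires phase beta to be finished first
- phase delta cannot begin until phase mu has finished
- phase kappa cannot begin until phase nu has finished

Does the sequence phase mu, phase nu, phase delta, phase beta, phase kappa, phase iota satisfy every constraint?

Checking each listed constraint against this order: for instance, phase nu is in position 2 and phase kappa in position 5, so that constraint holds — and the remaining constraints check out the same way.

Yes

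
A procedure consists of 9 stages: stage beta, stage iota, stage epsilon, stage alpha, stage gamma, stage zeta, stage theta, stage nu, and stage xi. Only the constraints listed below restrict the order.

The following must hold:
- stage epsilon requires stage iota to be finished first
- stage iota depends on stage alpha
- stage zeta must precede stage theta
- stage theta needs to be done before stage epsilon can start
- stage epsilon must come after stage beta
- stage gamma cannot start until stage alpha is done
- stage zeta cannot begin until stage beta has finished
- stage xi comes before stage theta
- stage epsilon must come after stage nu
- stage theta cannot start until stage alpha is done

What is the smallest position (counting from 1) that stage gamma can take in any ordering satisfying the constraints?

Working backwards through the constraints from stage gamma, its only required predecessor is stage alpha.
So at minimum 1 stage comes before stage gamma, putting stage gamma no earlier than position 2. That position is achievable by scheduling exactly that predecessor first.

2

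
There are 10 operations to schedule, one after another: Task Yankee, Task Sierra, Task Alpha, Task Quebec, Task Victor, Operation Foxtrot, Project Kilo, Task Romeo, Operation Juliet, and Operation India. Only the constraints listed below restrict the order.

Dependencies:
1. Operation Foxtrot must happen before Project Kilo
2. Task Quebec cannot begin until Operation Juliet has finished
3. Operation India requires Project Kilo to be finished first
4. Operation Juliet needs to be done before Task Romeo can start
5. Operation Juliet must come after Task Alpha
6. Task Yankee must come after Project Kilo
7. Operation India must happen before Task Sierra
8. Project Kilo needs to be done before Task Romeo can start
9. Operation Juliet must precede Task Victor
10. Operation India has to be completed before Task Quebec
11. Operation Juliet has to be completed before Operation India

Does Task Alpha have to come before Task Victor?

Yes

Chaining the stated constraints: Task Alpha → Operation Juliet → Task Victor.
That forces Task Alpha before Task Victor in every valid schedule.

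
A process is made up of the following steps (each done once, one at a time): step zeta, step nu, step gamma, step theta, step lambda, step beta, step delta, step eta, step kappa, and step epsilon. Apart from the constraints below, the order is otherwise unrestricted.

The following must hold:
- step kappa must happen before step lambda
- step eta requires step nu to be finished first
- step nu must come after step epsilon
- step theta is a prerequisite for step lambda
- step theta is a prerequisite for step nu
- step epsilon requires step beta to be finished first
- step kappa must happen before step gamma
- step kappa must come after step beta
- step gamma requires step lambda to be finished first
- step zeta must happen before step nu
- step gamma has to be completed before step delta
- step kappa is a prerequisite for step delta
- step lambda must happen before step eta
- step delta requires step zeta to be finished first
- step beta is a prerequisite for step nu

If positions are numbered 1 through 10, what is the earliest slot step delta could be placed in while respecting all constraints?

The steps that are forced before step delta, directly or transitively, are step zeta, step gamma, step theta, step lambda, step beta, step kappa. That's 6 steps.
So at minimum 6 steps come before step delta, putting step delta no earlier than position 7. That position is achievable by scheduling exactly those predecessors first.

7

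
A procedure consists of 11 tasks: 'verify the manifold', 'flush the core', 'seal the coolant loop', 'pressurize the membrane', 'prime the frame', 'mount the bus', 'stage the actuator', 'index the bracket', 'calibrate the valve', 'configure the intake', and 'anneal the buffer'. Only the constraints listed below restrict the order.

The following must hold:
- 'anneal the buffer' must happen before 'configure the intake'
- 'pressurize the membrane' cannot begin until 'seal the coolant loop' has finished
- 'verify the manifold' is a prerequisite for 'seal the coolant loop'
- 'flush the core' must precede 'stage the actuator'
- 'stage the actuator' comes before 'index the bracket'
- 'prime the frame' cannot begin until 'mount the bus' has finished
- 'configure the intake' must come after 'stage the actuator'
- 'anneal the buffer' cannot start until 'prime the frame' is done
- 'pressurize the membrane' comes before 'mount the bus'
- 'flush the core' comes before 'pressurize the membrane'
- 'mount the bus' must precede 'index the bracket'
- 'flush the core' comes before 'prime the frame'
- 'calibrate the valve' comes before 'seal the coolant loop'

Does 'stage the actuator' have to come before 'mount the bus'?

No

No chain of constraints connects 'stage the actuator' to 'mount the bus' in either direction.
So 'stage the actuator' can come before 'mount the bus' or after — it is not forced.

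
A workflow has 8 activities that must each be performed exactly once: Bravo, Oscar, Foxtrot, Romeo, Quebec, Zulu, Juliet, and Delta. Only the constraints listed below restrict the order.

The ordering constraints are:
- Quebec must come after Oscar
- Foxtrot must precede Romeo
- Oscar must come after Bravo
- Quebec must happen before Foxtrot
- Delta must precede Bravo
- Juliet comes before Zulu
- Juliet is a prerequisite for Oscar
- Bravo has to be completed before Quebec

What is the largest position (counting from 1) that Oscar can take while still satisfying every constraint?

5

The activities that are forced after Oscar, directly or by a chain of constraints, are Foxtrot, Romeo, Quebec. That's 3 activities.
With 3 mandatory successors out of 8 activities total, the latest slot for Oscar is 8−3 = 5, and it's reachable by doing all non-successors before Oscar.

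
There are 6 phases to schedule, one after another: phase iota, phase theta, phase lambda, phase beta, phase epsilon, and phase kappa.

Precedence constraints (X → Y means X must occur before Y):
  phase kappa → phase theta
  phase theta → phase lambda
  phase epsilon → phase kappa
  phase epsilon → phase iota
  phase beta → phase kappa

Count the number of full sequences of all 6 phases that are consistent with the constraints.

2 phases have no prerequisites (phase beta, phase epsilon), so any of them could come first.
Enumerating by repeatedly choosing an available phase (one whose prerequisites are all placed) gives 9 distinct complete orderings.

9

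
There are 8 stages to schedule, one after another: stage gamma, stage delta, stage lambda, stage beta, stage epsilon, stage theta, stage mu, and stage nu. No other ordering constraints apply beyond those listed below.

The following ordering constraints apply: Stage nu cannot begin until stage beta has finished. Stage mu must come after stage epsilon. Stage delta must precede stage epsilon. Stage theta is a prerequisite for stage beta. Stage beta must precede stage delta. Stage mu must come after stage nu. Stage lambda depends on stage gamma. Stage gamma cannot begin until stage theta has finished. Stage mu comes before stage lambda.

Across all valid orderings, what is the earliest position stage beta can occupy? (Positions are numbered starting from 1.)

2

Working backwards through the constraints from stage beta, its only required predecessor is stage theta.
With 1 mandatory predecessor, the earliest stage beta can sit is position 1+1 = 2, and placing just that one first achieves it.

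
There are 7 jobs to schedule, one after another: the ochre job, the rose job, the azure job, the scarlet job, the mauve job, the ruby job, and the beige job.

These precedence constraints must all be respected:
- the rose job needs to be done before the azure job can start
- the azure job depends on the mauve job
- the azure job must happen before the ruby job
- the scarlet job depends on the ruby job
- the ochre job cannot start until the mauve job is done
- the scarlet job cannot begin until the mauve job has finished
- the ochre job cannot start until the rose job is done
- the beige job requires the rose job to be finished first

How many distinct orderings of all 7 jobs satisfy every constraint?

44

2 jobs have no prerequisites (the rose job, the mauve job), so any of them could come first.
Counting all ways to extend the partial order to a total order gives 44.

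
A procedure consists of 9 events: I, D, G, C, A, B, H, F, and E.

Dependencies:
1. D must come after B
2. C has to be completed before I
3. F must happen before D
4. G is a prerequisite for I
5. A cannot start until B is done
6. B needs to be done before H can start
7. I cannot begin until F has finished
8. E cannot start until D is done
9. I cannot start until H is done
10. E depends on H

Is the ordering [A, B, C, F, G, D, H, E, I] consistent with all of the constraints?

The sequence places A ahead of B.
That contradicts the constraint that B must precede A.

No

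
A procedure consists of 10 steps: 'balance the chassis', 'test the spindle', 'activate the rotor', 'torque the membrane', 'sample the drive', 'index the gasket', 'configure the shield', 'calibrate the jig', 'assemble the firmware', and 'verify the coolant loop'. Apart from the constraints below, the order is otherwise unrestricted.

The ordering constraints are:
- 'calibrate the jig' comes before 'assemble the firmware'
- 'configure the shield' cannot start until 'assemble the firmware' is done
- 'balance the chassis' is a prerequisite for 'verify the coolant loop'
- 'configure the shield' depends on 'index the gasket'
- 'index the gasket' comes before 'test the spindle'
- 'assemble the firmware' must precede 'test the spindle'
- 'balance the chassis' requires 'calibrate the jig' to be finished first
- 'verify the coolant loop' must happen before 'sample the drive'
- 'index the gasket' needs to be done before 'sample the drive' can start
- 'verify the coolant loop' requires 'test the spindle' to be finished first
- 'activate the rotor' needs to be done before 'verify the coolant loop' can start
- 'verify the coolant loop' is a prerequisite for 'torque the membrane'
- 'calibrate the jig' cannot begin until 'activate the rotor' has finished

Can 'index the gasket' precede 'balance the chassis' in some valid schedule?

Yes

The constraints leave 'index the gasket' and 'balance the chassis' unordered relative to each other; nothing requires 'balance the chassis' earlier.
That means at least one valid schedule has 'index the gasket' before 'balance the chassis'.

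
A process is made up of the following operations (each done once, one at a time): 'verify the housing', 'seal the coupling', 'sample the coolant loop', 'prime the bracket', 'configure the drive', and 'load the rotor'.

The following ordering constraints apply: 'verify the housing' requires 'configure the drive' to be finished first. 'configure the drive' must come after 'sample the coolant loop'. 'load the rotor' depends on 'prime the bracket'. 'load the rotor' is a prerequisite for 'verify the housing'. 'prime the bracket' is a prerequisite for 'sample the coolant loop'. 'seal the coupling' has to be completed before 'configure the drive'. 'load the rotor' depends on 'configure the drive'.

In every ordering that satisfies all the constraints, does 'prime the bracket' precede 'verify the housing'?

Yes

Following the dependencies: 'prime the bracket' → 'load the rotor' → 'verify the housing'.
So 'prime the bracket' must precede 'verify the housing' in any valid ordering.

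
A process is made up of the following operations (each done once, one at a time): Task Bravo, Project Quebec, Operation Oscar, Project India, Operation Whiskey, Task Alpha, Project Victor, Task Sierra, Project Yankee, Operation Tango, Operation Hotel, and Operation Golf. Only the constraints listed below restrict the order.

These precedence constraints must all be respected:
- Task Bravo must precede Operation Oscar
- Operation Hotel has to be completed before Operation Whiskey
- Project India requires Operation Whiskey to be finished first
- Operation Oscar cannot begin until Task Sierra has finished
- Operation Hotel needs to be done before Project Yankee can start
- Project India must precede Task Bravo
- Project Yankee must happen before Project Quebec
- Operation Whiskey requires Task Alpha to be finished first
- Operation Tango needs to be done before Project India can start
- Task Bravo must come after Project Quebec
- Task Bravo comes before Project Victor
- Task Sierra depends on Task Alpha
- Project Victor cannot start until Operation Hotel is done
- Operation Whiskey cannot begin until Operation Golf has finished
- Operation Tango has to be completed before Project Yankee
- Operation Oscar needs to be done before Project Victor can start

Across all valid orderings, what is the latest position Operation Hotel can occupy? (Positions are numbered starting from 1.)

Following every chain forward from Operation Hotel, the operations that must come later are Task Bravo, Project Quebec, Operation Oscar, Project India, Operation Whiskey, Project Victor, Project Yankee — 7 of them.
With 7 mandatory successors out of 12 operations total, the latest slot for Operation Hotel is 12−7 = 5, and it's reachable by doing all non-successors before Operation Hotel.

5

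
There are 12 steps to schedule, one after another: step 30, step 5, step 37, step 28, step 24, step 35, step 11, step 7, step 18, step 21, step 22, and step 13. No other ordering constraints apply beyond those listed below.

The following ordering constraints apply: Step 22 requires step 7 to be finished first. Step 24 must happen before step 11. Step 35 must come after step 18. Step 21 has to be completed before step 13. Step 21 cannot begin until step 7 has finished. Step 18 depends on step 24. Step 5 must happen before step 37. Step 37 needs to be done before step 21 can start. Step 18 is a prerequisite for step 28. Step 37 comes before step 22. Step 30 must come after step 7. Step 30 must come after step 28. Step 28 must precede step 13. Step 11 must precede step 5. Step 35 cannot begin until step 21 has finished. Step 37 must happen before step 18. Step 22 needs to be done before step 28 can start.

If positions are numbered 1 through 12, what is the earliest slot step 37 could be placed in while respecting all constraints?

4

Every step that must precede step 37 has to come before it. Tracing all chains that end at step 37, those steps are: step 5, step 24, step 11 — 3 in total.
With 3 mandatory predecessors, the earliest step 37 can sit is position 3+1 = 4, and placing just those 3 first achieves it.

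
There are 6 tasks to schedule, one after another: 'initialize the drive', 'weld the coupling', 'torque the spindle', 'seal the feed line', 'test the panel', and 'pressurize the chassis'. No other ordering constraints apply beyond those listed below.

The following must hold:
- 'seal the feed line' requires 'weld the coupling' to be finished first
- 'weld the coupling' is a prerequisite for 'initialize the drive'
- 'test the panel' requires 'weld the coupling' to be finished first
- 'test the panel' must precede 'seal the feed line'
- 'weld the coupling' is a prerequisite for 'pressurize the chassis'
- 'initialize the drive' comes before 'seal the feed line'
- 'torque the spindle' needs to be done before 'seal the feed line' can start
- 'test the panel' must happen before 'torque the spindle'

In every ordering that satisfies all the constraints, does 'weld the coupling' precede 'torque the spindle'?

Yes

Tracing the constraints gives a chain: 'weld the coupling' → 'test the panel' → 'torque the spindle'.
So 'weld the coupling' must precede 'torque the spindle' in any valid ordering.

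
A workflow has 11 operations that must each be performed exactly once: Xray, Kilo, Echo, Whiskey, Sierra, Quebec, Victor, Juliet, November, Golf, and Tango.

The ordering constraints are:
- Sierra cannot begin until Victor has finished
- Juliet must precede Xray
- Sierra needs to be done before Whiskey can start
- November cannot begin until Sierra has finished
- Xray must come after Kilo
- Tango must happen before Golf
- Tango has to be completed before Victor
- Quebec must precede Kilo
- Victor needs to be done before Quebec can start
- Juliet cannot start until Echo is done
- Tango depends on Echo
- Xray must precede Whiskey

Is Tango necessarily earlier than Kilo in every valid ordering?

Yes

Tracing the constraints gives a chain: Tango → Victor → Quebec → Kilo.
So Tango must precede Kilo in any valid ordering.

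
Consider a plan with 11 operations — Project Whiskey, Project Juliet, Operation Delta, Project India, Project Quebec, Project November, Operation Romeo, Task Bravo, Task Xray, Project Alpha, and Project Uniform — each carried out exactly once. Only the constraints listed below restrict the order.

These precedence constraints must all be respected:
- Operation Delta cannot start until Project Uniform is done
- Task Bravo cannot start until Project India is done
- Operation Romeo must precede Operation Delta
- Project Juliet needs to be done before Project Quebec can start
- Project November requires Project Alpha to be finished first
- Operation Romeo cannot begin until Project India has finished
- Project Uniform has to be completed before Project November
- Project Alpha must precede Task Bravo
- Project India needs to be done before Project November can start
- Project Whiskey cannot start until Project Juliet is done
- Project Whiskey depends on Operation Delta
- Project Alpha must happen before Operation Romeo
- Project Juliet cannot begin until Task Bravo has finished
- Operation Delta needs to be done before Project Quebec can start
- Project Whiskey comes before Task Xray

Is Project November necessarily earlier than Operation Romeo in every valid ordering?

Nothing in the constraints links Project November and Operation Romeo; they are unordered relative to each other.
There exist valid orderings with Operation Romeo before Project November, so Project November is not required to come first.

No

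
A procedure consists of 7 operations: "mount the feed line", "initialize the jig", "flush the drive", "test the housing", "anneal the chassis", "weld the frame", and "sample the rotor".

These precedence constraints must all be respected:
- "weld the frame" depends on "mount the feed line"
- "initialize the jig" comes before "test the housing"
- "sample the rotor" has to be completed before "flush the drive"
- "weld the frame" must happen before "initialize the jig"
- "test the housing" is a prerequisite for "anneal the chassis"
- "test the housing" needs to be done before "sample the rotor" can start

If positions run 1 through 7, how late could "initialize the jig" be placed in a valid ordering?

3

Every operation that must follow "initialize the jig" has to come after it. Tracing all chains starting from "initialize the jig", those operations are: "flush the drive", "test the housing", "anneal the chassis", "sample the rotor" — 4 in total.
With 4 mandatory successors out of 7 operations total, the latest slot for "initialize the jig" is 7−4 = 3, and it's reachable by doing all non-successors before "initialize the jig".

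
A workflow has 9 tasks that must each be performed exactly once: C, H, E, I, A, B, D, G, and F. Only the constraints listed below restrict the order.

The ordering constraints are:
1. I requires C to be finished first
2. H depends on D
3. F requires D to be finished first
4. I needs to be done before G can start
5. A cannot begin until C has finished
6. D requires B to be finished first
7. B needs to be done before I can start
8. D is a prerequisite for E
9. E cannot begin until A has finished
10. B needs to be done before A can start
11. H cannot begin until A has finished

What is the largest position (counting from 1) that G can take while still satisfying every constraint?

G has no required successors, so nothing stops it from going last (position 9).

9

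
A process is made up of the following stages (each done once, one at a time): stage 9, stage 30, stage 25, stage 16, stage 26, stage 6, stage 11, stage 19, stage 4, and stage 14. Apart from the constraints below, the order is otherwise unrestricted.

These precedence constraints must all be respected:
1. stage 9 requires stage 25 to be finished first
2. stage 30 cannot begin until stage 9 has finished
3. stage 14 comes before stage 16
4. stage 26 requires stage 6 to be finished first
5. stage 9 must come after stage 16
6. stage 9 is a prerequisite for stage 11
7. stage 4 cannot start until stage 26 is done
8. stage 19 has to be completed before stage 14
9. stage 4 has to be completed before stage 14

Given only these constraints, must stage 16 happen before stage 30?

Yes

There is a constraint chain stage 16 → stage 9 → stage 30.
So stage 16 must precede stage 30 in any valid ordering.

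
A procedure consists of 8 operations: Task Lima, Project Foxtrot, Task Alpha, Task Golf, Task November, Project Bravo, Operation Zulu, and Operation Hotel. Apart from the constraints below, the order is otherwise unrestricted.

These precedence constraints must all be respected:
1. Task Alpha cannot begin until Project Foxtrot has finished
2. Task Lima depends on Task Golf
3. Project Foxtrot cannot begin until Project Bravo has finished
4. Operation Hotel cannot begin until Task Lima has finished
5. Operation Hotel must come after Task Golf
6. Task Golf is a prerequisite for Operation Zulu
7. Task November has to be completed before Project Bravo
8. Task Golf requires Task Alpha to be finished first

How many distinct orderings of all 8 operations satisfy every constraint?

Task November is the only operation with nothing required before it, so every ordering starts there.
Enumerating by repeatedly choosing an available operation (one whose prerequisites are all placed) gives 3 distinct complete orderings.

3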